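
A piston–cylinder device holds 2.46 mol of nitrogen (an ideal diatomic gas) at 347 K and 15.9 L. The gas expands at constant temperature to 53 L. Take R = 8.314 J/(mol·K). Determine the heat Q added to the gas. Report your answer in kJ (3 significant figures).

Isothermal ⇒ ΔU = 0, so Q = W = nRT ln(V₂/V₁).
Q = (2.46)(8.314)(347) ln(53/15.9) = 7097 × 1.204 = 8545 J.

Q ≈ 8.54 kJ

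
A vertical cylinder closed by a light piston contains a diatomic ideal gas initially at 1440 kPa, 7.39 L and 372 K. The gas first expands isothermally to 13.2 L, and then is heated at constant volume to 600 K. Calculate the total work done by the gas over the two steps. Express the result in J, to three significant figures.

W_total ≈ 6170 J

Step 1 (isothermal): W = P₁V₁ ln(V₂/V₁) = (10642) ln(13.2/7.39) = 6173 J.
Step 2 (isochoric): W = 0 (constant volume).
W_total = 6173 + 0 = 6173 J.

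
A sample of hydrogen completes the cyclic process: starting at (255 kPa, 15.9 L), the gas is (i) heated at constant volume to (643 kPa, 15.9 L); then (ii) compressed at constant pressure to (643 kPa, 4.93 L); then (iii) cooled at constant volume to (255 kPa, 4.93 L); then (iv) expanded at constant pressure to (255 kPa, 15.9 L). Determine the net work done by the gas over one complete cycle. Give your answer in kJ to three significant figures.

Constant-volume legs do no work.
W(ii) = (643)(4.93 − 15.9) = -7054 J; W(iv) = (255)(15.9 − 4.93) = 2797 J.
W_net = -7054 + 2797 = -4256 J (the counter-clockwise enclosed area).

W_net ≈ -4.26 kJ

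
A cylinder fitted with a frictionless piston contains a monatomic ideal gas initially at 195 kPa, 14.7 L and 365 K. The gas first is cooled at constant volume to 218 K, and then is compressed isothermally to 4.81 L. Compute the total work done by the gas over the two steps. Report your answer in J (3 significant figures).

W_total ≈ -1910 J

Step 1 (isochoric): W = 0 (constant volume).
After step 1: P = 116.5 kPa (V unchanged).
Step 2 (isothermal): W = P₁V₁ ln(V₂/V₁) = (1712) ln(4.81/14.7) = -1913 J.
W_total = 0 − 1913 = -1913 J.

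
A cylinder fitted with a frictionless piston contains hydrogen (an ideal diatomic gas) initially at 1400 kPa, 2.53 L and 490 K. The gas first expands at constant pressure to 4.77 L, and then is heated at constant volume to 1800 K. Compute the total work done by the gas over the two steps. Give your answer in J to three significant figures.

W_total ≈ 3140 J

Step 1 (isobaric): W = PΔV = (1400 kPa)(4.77 − 2.53 L) = 3136 J.
Step 2 (isochoric): W = 0 (constant volume).
W_total = 3136 + 0 = 3136 J.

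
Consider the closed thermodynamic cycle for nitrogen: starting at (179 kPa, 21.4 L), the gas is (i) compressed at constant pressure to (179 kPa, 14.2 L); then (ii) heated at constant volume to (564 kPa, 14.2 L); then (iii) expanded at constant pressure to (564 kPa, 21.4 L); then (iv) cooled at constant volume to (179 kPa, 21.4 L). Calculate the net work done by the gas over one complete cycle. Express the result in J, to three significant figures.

W_net ≈ 2770 J

Constant-volume legs do no work.
W(i) = (179)(14.2 − 21.4) = -1289 J; W(iii) = (564)(21.4 − 14.2) = 4061 J.
W_net = -1289 + 4061 = 2772 J (the clockwise enclosed area).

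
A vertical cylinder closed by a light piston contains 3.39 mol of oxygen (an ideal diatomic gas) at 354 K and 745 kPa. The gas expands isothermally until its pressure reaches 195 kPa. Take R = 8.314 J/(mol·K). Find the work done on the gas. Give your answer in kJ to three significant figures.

W ≈ -13.4 kJ

Isothermal process: W = nRT ln(V₂/V₁) = nRT ln(P₁/P₂).
W = (3.39)(8.314)(354) × ln(745/195)
  = 9977 × ln(3.821) = 9977 × 1.34
W_by_gas = 13373 J; work on gas = −W_by = -13373 J.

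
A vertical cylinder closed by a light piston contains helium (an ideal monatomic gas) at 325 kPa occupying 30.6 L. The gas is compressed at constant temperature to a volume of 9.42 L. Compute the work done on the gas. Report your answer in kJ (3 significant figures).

Isothermal: W = nRT ln(V₂/V₁) = P₁V₁ ln(V₂/V₁).
P₁V₁ = (325 kPa)(30.6 L) = 9945 J.
W = 9945 × ln(9.42/30.6) = 9945 × -1.178
W_by_gas = -11717 J; work on gas = −W_by = 11717 J.

W ≈ 11.7 kJ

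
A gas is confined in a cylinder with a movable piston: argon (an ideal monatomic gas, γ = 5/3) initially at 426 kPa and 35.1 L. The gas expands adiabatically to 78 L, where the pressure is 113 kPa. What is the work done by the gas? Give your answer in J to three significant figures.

Adiabatic: W = (P₁V₁ − P₂V₂)/(γ − 1) with γ = 5/3.
P₁V₁ = 14953 J, P₂V₂ = 8814 J.
W = (14953 − 8814) / 0.6667 = 9208 J.

W ≈ 9210 J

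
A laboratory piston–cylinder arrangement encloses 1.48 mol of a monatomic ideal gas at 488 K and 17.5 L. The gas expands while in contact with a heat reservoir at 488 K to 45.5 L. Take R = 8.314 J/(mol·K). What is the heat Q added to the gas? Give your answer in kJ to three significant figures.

Isothermal ⇒ ΔU = 0, so Q = W = nRT ln(V₂/V₁).
Q = (1.48)(8.314)(488) ln(45.5/17.5) = 6005 × 0.9555 = 5738 J.

Q ≈ 5.74 kJ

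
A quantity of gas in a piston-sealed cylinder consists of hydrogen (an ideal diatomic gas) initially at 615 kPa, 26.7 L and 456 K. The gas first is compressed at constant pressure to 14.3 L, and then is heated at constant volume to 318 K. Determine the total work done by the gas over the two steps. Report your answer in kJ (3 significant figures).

W_total ≈ -7.63 kJ

Step 1 (isobaric): W = PΔV = (615 kPa)(14.3 − 26.7 L) = -7626 J.
Step 2 (isochoric): W = 0 (constant volume).
W_total = -7626 + 0 = -7626 J.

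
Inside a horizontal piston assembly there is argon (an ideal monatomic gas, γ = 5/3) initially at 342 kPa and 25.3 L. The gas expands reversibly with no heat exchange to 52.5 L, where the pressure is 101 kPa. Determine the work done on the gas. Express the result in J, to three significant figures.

Adiabatic: W = (P₁V₁ − P₂V₂)/(γ − 1) with γ = 5/3.
P₁V₁ = 8653 J, P₂V₂ = 5302 J.
W = (8653 − 5302) / 0.6667 = 5025 J.
Work on gas = −W_by = -5025 J.

W ≈ -5030 J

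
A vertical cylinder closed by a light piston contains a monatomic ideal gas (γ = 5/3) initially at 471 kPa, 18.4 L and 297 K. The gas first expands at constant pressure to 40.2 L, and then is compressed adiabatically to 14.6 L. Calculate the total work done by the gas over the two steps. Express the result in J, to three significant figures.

W_total ≈ -17100 J

Step 1 (isobaric): W = PΔV = (471 kPa)(40.2 − 18.4 L) = 10268 J.
After step 1: P = 471 kPa, V = 40.2 L, T = 648.9 K.
Step 2 (adiabatic): W = (P₁V₁ − P₂V₂)/(γ−1) = (18934 − 37196)/0.667 = -27393 J.
W_total = 10268 − 27393 = -17125 J.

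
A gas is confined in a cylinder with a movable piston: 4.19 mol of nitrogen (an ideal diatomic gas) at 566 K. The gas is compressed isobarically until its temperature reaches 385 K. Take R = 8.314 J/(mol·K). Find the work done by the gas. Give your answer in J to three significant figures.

W ≈ -6310 J

Isobaric: W = P ΔV = nR ΔT.
W = (4.19)(8.314)(385 − 566) = -6305 J.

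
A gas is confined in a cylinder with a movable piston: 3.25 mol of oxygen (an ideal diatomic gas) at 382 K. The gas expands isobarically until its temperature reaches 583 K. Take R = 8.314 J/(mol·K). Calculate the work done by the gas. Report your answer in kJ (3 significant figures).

Isobaric: W = P ΔV = nR ΔT.
W = (3.25)(8.314)(583 − 382) = 5431 J.

W ≈ 5.43 kJ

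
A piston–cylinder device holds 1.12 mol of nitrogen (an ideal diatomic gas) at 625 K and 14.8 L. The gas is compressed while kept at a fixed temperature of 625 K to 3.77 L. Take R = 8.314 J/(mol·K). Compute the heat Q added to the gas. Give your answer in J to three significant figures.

Q ≈ -7960 J

Isothermal ⇒ ΔU = 0, so Q = W = nRT ln(V₂/V₁).
Q = (1.12)(8.314)(625) ln(3.77/14.8) = 5820 × -1.368 = -7959 J.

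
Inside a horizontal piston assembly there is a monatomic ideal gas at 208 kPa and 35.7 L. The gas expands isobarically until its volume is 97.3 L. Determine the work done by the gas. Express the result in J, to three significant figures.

W ≈ 12800 J

Isobaric: W = P ΔV.
W = (208 kPa)(97.3 − 35.7 L) = (208)(61.6) = 12813 J.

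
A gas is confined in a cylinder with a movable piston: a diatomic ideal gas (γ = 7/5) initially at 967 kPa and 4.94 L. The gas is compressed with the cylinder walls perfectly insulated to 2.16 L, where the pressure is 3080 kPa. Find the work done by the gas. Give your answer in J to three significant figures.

W ≈ -4690 J

Adiabatic: W = (P₁V₁ − P₂V₂)/(γ − 1) with γ = 7/5.
P₁V₁ = 4777 J, P₂V₂ = 6653 J.
W = (4777 − 6653) / 0.4 = -4690 J.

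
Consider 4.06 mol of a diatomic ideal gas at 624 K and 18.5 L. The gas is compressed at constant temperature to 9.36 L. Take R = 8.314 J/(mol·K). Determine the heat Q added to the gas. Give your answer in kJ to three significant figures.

Q ≈ -14.4 kJ

Isothermal ⇒ ΔU = 0, so Q = W = nRT ln(V₂/V₁).
Q = (4.06)(8.314)(624) ln(9.36/18.5) = 21063 × -0.6813 = -14351 J.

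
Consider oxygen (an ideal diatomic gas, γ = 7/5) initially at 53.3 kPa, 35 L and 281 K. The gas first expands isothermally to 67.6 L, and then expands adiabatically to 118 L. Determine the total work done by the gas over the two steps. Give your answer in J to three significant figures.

W_total ≈ 2160 J

Step 1 (isothermal): W = P₁V₁ ln(V₂/V₁) = (1866) ln(67.6/35) = 1228 J.
After step 1: P = 27.6 kPa, V = 67.6 L, T = 281 K.
Step 2 (adiabatic): W = (P₁V₁ − P₂V₂)/(γ−1) = (1865 − 1493)/0.4 = 931.6 J.
W_total = 1228 + 931.6 = 2160 J.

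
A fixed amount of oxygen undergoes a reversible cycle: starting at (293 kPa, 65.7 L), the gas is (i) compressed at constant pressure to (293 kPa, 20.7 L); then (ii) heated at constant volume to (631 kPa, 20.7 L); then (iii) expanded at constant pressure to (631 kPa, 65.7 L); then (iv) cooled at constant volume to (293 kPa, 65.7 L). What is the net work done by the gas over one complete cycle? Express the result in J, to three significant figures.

Constant-volume legs do no work.
W(i) = (293)(20.7 − 65.7) = -13185 J; W(iii) = (631)(65.7 − 20.7) = 28395 J.
W_net = -13185 + 28395 = 15210 J (the clockwise enclosed area).

W_net ≈ 15200 J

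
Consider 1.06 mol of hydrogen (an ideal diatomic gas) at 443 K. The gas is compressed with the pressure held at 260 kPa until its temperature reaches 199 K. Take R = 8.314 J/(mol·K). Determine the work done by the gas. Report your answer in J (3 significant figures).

Isobaric: W = P ΔV = nR ΔT.
W = (1.06)(8.314)(199 − 443) = -2150 J.

W ≈ -2150 J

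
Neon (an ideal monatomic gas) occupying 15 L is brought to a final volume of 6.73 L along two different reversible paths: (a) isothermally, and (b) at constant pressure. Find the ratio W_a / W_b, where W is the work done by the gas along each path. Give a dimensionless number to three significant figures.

W_a / W_b ≈ 1.45

Path (a) isothermal: W = P₁V₁ ln(V₂/V₁) → W_a/(P₁V₁) = -0.8015.
Path (b) isobaric: W = P₁(V₂ − V₁) → W_b/(P₁V₁) = -0.5513.
W_a / W_b = -0.8015 / -0.5513 = 1.454.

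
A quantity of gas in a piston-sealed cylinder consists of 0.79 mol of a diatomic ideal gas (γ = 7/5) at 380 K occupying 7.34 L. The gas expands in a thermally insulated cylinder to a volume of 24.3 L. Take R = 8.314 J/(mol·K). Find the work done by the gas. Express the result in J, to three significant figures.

W ≈ 2370 J

Adiabatic: TV^(γ−1) = const with γ = 7/5.
T₂ = T₁ (V₁/V₂)^(γ−1) = 380 × (7.34/24.3)^0.4 = 380 × 0.6195 = 235.4 K.
W_by = nCᵥ(T₁ − T₂) = (0.79)(20.79)(380 − 235.4) = 2374 J.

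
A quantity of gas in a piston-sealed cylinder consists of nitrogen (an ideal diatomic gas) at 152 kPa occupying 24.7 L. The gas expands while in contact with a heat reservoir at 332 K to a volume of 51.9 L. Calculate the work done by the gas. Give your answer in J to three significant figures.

W ≈ 2790 J

Isothermal: W = nRT ln(V₂/V₁) = P₁V₁ ln(V₂/V₁).
P₁V₁ = (152 kPa)(24.7 L) = 3754 J.
W = 3754 × ln(51.9/24.7) = 3754 × 0.7425
W_by_gas = 2788 J.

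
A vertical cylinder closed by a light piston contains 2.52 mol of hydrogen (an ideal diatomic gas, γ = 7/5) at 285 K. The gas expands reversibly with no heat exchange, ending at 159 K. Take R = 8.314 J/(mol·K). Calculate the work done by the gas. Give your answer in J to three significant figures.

W ≈ 6600 J

Adiabatic ⇒ Q = 0, so W_by = −ΔU = nCᵥ(T₁ − T₂).
Cᵥ = 5R/2 = 20.79 J/(mol·K).
W = (2.52)(20.79)(285 − 159) = 6600 J.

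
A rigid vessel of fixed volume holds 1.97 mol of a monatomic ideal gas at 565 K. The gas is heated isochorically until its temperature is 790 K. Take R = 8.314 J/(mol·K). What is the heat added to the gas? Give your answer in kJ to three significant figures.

Q ≈ 5.53 kJ

Constant volume ⇒ W = 0, so Q = ΔU = nCᵥΔT with Cᵥ = 3R/2 = 12.47 J/(mol·K).
ΔU = (1.97)(12.47)(790 − 565) = 5528 J.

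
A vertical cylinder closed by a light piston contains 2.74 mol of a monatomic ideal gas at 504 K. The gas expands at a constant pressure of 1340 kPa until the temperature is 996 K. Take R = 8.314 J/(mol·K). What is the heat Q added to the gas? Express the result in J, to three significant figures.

Isobaric: W = nRΔT = (2.74)(8.314)(492) = 11208 J.
ΔU = nCᵥΔT with Cᵥ = 3R/2: ΔU = (2.74)(12.47)(492) = 16812 J.
Q = ΔU + W = 16812 + 11208 = 28020 J.

Q ≈ 28000 J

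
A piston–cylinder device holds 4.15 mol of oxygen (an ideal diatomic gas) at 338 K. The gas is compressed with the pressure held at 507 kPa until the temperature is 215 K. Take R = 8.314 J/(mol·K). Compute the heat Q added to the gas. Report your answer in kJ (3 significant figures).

Isobaric: W = nRΔT = (4.15)(8.314)(-123) = -4244 J.
ΔU = nCᵥΔT with Cᵥ = 5R/2: ΔU = (4.15)(20.79)(-123) = -10610 J.
Q = ΔU + W = -10610 − 4244 = -14854 J.

Q ≈ -14.9 kJ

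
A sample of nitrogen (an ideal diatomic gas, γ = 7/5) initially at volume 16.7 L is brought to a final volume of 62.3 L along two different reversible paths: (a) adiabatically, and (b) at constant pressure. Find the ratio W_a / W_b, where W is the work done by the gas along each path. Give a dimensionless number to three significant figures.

Path (a) adiabatic: W = P₁V₁(1 − (V₁/V₂)^(γ−1))/(γ−1) → W_a/(P₁V₁) = 1.024.
Path (b) isobaric: W = P₁(V₂ − V₁) → W_b/(P₁V₁) = 2.731.
W_a / W_b = 1.024 / 2.731 = 0.3748.

W_a / W_b ≈ 0.375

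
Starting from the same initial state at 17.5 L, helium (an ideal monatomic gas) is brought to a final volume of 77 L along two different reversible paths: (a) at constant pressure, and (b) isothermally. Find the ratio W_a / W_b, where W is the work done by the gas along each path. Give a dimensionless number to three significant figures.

W_a / W_b ≈ 2.29

Path (a) isobaric: W = P₁(V₂ − V₁) → W_a/(P₁V₁) = 3.4.
Path (b) isothermal: W = P₁V₁ ln(V₂/V₁) → W_b/(P₁V₁) = 1.482.
W_a / W_b = 3.4 / 1.482 = 2.295.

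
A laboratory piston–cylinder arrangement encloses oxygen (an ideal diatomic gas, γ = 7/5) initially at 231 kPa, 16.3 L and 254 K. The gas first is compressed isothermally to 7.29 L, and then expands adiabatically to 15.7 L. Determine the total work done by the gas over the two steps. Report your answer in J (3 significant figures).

W_total ≈ -542 J

Step 1 (isothermal): W = P₁V₁ ln(V₂/V₁) = (3765) ln(7.29/16.3) = -3030 J.
After step 1: P = 516.5 kPa, V = 7.29 L, T = 254 K.
Step 2 (adiabatic): W = (P₁V₁ − P₂V₂)/(γ−1) = (3765 − 2770)/0.4 = 2487 J.
W_total = -3030 + 2487 = -542.4 J.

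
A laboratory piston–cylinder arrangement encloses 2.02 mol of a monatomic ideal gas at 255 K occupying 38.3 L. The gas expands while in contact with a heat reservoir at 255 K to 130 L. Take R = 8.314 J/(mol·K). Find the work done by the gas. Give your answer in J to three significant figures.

Isothermal: W = nRT ln(V₂/V₁).
W = (2.02)(8.314)(255) × ln(130/38.3)
  = 4283 × 1.222
W_by_gas = 5234 J.

W ≈ 5230 J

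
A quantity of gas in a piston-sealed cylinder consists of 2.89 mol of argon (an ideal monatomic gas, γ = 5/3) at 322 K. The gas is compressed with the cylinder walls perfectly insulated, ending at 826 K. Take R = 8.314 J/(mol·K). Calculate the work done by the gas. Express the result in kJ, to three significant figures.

Adiabatic ⇒ Q = 0, so W_by = −ΔU = nCᵥ(T₁ − T₂).
Cᵥ = 3R/2 = 12.47 J/(mol·K).
W = (2.89)(12.47)(322 − 826) = -18165 J.

W ≈ -18.2 kJ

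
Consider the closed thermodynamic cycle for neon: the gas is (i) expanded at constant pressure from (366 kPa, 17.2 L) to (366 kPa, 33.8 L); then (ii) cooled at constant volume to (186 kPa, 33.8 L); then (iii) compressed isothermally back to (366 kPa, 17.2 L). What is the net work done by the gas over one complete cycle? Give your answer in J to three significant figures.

Leg (i): W = PΔV = (366)(33.8 − 17.2) = 6076 J.
Leg (ii): W = 0.
Leg (iii): W = PᵢVᵢ ln(V_f/Vᵢ) = (6287) ln(17.2/33.8) = -4247 J.
W_net = 6076 − 4247 = 1829 J.

W_net ≈ 1830 J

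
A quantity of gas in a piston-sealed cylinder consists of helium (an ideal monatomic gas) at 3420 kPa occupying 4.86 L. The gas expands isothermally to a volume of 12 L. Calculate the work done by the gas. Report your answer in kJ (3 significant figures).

Isothermal: W = nRT ln(V₂/V₁) = P₁V₁ ln(V₂/V₁).
P₁V₁ = (3420 kPa)(4.86 L) = 16621 J.
W = 16621 × ln(12/4.86) = 16621 × 0.9039
W_by_gas = 15023 J.

W ≈ 15.0 kJ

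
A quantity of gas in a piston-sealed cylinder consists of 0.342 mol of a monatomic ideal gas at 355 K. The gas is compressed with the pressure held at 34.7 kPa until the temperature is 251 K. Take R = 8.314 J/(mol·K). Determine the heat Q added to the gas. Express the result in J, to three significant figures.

Isobaric: W = nRΔT = (0.342)(8.314)(-104) = -295.7 J.
ΔU = nCᵥΔT with Cᵥ = 3R/2: ΔU = (0.342)(12.47)(-104) = -443.6 J.
Q = ΔU + W = -443.6 − 295.7 = -739.3 J.

Q ≈ -739 J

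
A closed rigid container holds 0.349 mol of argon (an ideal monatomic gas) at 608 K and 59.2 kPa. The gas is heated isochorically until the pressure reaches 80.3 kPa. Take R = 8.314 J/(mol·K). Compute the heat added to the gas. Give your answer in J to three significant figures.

Constant volume ⇒ W = 0, so Q = ΔU = nCᵥΔT with Cᵥ = 3R/2 = 12.47 J/(mol·K).
At constant V, T₂/T₁ = P₂/P₁ ⇒ ΔT = T₁(P₂/P₁ − 1) = 608·(80.3/59.2 − 1) = 216.7 K.
ΔU = (0.349)(12.47)(216.7) = 943.2 J.

Q ≈ 943 J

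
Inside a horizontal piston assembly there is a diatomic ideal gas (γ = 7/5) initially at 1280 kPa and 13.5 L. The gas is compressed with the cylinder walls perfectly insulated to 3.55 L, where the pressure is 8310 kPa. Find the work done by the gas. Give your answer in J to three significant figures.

W ≈ -30600 J

Adiabatic: W = (P₁V₁ − P₂V₂)/(γ − 1) with γ = 7/5.
P₁V₁ = 17280 J, P₂V₂ = 29500 J.
W = (17280 − 29500) / 0.4 = -30551 J.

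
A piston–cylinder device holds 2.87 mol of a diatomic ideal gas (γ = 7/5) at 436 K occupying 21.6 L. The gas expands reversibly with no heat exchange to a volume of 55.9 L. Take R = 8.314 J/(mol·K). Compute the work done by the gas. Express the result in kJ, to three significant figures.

W ≈ 8.23 kJ

Adiabatic: TV^(γ−1) = const with γ = 7/5.
T₂ = T₁ (V₁/V₂)^(γ−1) = 436 × (21.6/55.9)^0.4 = 436 × 0.6836 = 298.1 K.
W_by = nCᵥ(T₁ − T₂) = (2.87)(20.79)(436 − 298.1) = 8229 J.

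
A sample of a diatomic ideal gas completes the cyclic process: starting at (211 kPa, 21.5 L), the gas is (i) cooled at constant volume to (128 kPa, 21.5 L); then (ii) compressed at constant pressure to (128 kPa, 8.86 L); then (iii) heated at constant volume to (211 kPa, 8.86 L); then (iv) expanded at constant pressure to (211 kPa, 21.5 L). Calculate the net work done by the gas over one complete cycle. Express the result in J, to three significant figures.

Constant-volume legs do no work.
W(ii) = (128)(8.86 − 21.5) = -1618 J; W(iv) = (211)(21.5 − 8.86) = 2667 J.
W_net = -1618 + 2667 = 1049 J (the clockwise enclosed area).

W_net ≈ 1050 J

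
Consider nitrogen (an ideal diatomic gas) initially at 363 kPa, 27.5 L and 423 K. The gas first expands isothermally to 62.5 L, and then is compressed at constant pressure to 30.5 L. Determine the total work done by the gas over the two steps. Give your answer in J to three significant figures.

W_total ≈ 3080 J

Step 1 (isothermal): W = P₁V₁ ln(V₂/V₁) = (9982) ln(62.5/27.5) = 8195 J.
After step 1: P = 159.7 kPa, V = 62.5 L, T = 423 K.
Step 2 (isobaric): W = PΔV = (159.7 kPa)(30.5 − 62.5 L) = -5111 J.
W_total = 8195 − 5111 = 3084 J.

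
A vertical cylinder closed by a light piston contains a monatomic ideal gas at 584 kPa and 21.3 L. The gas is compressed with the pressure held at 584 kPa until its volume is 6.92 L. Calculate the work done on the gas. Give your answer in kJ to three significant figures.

W ≈ 8.40 kJ

Isobaric: W = P ΔV.
W = (584 kPa)(6.92 − 21.3 L) = (584)(-14.38) = -8398 J.
Work on gas = −W_by = 8398 J.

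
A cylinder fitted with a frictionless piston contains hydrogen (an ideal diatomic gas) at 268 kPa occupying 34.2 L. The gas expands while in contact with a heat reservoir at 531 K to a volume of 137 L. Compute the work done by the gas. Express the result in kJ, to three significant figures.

W ≈ 12.7 kJ

Isothermal: W = nRT ln(V₂/V₁) = P₁V₁ ln(V₂/V₁).
P₁V₁ = (268 kPa)(34.2 L) = 9166 J.
W = 9166 × ln(137/34.2) = 9166 × 1.388
W_by_gas = 12720 J.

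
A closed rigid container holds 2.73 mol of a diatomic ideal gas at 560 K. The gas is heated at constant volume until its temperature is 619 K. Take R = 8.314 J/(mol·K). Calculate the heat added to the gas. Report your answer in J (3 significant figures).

Q ≈ 3350 J

Constant volume ⇒ W = 0, so Q = ΔU = nCᵥΔT with Cᵥ = 5R/2 = 20.79 J/(mol·K).
ΔU = (2.73)(20.79)(619 − 560) = 3348 J.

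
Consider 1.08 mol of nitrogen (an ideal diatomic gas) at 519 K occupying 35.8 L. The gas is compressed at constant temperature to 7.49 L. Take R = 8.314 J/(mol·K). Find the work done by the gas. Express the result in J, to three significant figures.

Isothermal: W = nRT ln(V₂/V₁).
W = (1.08)(8.314)(519) × ln(7.49/35.8)
  = 4660 × -1.564
W_by_gas = -7290 J.

W ≈ -7290 J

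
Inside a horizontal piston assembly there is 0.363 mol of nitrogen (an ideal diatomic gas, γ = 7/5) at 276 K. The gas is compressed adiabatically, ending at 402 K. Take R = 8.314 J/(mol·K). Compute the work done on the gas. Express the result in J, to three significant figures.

W ≈ 951 J

Adiabatic ⇒ Q = 0, so W_by = −ΔU = nCᵥ(T₁ − T₂).
Cᵥ = 5R/2 = 20.79 J/(mol·K).
W = (0.363)(20.79)(276 − 402) = -950.7 J.
Work on gas = −W_by = 950.7 J.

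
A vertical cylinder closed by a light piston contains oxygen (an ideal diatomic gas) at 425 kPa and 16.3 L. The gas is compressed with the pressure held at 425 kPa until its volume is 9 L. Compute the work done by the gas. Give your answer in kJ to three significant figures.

Isobaric: W = P ΔV.
W = (425 kPa)(9 − 16.3 L) = (425)(-7.3) = -3103 J.

W ≈ -3.10 kJ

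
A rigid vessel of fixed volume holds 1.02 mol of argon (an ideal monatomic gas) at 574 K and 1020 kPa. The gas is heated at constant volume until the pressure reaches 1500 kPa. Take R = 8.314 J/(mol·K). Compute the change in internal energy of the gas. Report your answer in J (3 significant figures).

ΔU ≈ 3440 J

Constant volume ⇒ W = 0, so Q = ΔU = nCᵥΔT with Cᵥ = 3R/2 = 12.47 J/(mol·K).
At constant V, T₂/T₁ = P₂/P₁ ⇒ ΔT = T₁(P₂/P₁ − 1) = 574·(1500/1020 − 1) = 270.1 K.
ΔU = (1.02)(12.47)(270.1) = 3436 J.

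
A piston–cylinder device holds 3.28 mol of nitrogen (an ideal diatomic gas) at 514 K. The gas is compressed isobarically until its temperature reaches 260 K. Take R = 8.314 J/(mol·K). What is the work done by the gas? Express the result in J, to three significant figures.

Isobaric: W = P ΔV = nR ΔT.
W = (3.28)(8.314)(260 − 514) = -6927 J.

W ≈ -6930 J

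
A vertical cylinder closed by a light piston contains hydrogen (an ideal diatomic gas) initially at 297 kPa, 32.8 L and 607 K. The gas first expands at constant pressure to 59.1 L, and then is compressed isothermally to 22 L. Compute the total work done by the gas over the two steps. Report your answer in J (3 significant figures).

Step 1 (isobaric): W = PΔV = (297 kPa)(59.1 − 32.8 L) = 7811 J.
After step 1: P = 297 kPa, V = 59.1 L, T = 1094 K.
Step 2 (isothermal): W = P₁V₁ ln(V₂/V₁) = (17553) ln(22/59.1) = -17345 J.
W_total = 7811 − 17345 = -9534 J.

W_total ≈ -9530 J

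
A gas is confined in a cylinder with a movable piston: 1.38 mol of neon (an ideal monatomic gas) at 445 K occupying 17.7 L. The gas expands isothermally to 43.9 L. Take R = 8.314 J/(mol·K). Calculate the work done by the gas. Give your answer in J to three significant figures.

Isothermal: W = nRT ln(V₂/V₁).
W = (1.38)(8.314)(445) × ln(43.9/17.7)
  = 5106 × 0.9083
W_by_gas = 4638 J.

W ≈ 4640 J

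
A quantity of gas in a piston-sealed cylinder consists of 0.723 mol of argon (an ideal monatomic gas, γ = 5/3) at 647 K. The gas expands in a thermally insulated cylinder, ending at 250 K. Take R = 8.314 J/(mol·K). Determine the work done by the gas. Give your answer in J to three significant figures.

Adiabatic ⇒ Q = 0, so W_by = −ΔU = nCᵥ(T₁ − T₂).
Cᵥ = 3R/2 = 12.47 J/(mol·K).
W = (0.723)(12.47)(647 − 250) = 3580 J.

W ≈ 3580 J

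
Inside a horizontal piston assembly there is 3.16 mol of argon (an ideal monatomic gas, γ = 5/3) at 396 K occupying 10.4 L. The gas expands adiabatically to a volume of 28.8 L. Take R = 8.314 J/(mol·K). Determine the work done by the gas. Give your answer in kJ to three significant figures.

W ≈ 7.69 kJ

Adiabatic: TV^(γ−1) = const with γ = 5/3.
T₂ = T₁ (V₁/V₂)^(γ−1) = 396 × (10.4/28.8)^0.667 = 396 × 0.5071 = 200.8 K.
W_by = nCᵥ(T₁ − T₂) = (3.16)(12.47)(396 − 200.8) = 7692 J.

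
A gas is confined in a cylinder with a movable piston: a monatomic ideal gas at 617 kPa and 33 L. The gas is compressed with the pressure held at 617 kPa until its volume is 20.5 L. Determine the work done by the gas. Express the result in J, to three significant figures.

W ≈ -7710 J

Isobaric: W = P ΔV.
W = (617 kPa)(20.5 − 33 L) = (617)(-12.5) = -7712 J.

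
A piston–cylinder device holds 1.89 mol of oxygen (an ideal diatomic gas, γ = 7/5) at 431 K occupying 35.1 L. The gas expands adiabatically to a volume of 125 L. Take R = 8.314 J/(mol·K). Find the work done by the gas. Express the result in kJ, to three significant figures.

W ≈ 6.74 kJ

Adiabatic: TV^(γ−1) = const with γ = 7/5.
T₂ = T₁ (V₁/V₂)^(γ−1) = 431 × (35.1/125)^0.4 = 431 × 0.6017 = 259.3 K.
W_by = nCᵥ(T₁ − T₂) = (1.89)(20.79)(431 − 259.3) = 6744 J.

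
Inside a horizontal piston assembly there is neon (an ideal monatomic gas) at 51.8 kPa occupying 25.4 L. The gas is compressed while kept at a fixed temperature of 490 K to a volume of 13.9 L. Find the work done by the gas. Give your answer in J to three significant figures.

W ≈ -793 J

Isothermal: W = nRT ln(V₂/V₁) = P₁V₁ ln(V₂/V₁).
P₁V₁ = (51.8 kPa)(25.4 L) = 1316 J.
W = 1316 × ln(13.9/25.4) = 1316 × -0.6029
W_by_gas = -793.2 J.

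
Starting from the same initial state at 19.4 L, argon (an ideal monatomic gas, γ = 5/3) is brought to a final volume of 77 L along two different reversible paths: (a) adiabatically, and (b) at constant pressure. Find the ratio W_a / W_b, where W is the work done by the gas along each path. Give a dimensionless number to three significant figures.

W_a / W_b ≈ 0.304

Path (a) adiabatic: W = P₁V₁(1 − (V₁/V₂)^(γ−1))/(γ−1) → W_a/(P₁V₁) = 0.9016.
Path (b) isobaric: W = P₁(V₂ − V₁) → W_b/(P₁V₁) = 2.969.
W_a / W_b = 0.9016 / 2.969 = 0.3037.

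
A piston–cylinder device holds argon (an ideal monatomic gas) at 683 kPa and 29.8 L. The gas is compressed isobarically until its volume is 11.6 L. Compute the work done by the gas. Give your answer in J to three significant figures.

Isobaric: W = P ΔV.
W = (683 kPa)(11.6 − 29.8 L) = (683)(-18.2) = -12431 J.

W ≈ -12400 J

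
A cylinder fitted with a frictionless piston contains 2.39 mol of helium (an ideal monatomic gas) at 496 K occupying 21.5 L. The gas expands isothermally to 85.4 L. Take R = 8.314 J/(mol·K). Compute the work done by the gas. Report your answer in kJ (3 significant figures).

W ≈ 13.6 kJ

Isothermal: W = nRT ln(V₂/V₁).
W = (2.39)(8.314)(496) × ln(85.4/21.5)
  = 9856 × 1.379
W_by_gas = 13594 J.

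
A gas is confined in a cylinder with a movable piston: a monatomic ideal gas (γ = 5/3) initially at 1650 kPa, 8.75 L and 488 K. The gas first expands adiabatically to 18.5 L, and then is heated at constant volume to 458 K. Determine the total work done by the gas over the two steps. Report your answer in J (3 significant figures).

W_total ≈ 8510 J

Step 1 (adiabatic): W = (P₁V₁ − P₂V₂)/(γ−1) = (14438 − 8764)/0.667 = 8510 J.
Step 2 (isochoric): W = 0 (constant volume).
W_total = 8510 + 0 = 8510 J.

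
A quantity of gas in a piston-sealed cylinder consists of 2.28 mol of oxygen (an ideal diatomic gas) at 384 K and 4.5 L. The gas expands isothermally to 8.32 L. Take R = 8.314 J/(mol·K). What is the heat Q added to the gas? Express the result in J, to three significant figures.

Q ≈ 4470 J

Isothermal ⇒ ΔU = 0, so Q = W = nRT ln(V₂/V₁).
Q = (2.28)(8.314)(384) ln(8.32/4.5) = 7279 × 0.6146 = 4474 J.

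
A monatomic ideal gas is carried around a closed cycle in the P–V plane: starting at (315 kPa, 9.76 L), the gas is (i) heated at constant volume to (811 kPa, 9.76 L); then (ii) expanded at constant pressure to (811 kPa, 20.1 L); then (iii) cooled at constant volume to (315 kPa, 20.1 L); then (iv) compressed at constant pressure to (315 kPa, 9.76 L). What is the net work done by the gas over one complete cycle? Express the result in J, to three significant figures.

Constant-volume legs do no work.
W(ii) = (811)(20.1 − 9.76) = 8386 J; W(iv) = (315)(9.76 − 20.1) = -3257 J.
W_net = 8386 − 3257 = 5129 J (the clockwise enclosed area).

W_net ≈ 5130 J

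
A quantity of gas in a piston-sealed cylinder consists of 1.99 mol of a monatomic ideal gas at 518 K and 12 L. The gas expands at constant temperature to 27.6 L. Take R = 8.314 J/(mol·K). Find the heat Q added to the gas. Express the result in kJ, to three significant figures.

Isothermal ⇒ ΔU = 0, so Q = W = nRT ln(V₂/V₁).
Q = (1.99)(8.314)(518) ln(27.6/12) = 8570 × 0.8329 = 7138 J.

Q ≈ 7.14 kJ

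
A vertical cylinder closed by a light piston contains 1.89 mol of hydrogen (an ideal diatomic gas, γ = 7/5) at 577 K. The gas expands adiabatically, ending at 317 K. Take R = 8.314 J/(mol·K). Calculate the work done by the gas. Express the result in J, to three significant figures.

W ≈ 10200 J

Adiabatic ⇒ Q = 0, so W_by = −ΔU = nCᵥ(T₁ − T₂).
Cᵥ = 5R/2 = 20.79 J/(mol·K).
W = (1.89)(20.79)(577 − 317) = 10214 J.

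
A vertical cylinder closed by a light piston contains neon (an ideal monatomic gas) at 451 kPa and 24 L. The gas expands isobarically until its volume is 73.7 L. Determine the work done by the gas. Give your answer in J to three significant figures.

W ≈ 22400 J

Isobaric: W = P ΔV.
W = (451 kPa)(73.7 − 24 L) = (451)(49.7) = 22415 J.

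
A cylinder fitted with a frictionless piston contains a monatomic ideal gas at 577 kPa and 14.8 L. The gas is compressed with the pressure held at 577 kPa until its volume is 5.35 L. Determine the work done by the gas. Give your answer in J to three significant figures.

Isobaric: W = P ΔV.
W = (577 kPa)(5.35 − 14.8 L) = (577)(-9.45) = -5453 J.

W ≈ -5450 J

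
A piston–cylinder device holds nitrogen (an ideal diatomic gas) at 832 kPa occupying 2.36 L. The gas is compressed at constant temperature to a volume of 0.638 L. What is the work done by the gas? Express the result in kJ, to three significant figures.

Isothermal: W = nRT ln(V₂/V₁) = P₁V₁ ln(V₂/V₁).
P₁V₁ = (832 kPa)(2.36 L) = 1964 J.
W = 1964 × ln(0.638/2.36) = 1964 × -1.308
W_by_gas = -2568 J.

W ≈ -2.57 kJ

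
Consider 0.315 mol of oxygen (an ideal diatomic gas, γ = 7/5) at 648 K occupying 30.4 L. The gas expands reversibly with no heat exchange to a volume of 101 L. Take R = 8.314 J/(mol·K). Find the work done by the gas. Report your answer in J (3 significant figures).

W ≈ 1620 J

Adiabatic: TV^(γ−1) = const with γ = 7/5.
T₂ = T₁ (V₁/V₂)^(γ−1) = 648 × (30.4/101)^0.4 = 648 × 0.6186 = 400.9 K.
W_by = nCᵥ(T₁ − T₂) = (0.315)(20.79)(648 − 400.9) = 1618 J.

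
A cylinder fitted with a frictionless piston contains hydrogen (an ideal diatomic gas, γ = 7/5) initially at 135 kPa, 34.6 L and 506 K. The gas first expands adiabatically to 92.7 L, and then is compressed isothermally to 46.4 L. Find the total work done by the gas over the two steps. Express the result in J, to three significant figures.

W_total ≈ 1620 J

Step 1 (adiabatic): W = (P₁V₁ − P₂V₂)/(γ−1) = (4671 − 3149)/0.4 = 3804 J.
After step 1: P = 33.97 kPa, V = 92.7 L, T = 341.2 K.
Step 2 (isothermal): W = P₁V₁ ln(V₂/V₁) = (3149) ln(46.4/92.7) = -2180 J.
W_total = 3804 − 2180 = 1625 J.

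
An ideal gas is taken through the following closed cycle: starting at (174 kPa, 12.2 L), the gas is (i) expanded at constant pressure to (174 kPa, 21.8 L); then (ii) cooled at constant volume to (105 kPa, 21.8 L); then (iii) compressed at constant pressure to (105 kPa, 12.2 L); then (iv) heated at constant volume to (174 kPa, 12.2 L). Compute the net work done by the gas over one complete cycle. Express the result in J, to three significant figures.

Constant-volume legs do no work.
W(i) = (174)(21.8 − 12.2) = 1670 J; W(iii) = (105)(12.2 − 21.8) = -1008 J.
W_net = 1670 − 1008 = 662.4 J (the clockwise enclosed area).

W_net ≈ 662 J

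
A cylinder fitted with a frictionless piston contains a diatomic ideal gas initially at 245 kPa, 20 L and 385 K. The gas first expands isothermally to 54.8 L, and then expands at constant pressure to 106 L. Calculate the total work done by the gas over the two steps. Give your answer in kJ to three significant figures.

Step 1 (isothermal): W = P₁V₁ ln(V₂/V₁) = (4900) ln(54.8/20) = 4939 J.
After step 1: P = 89.42 kPa, V = 54.8 L, T = 385 K.
Step 2 (isobaric): W = PΔV = (89.42 kPa)(106 − 54.8 L) = 4578 J.
W_total = 4939 + 4578 = 9517 J.

W_total ≈ 9.52 kJ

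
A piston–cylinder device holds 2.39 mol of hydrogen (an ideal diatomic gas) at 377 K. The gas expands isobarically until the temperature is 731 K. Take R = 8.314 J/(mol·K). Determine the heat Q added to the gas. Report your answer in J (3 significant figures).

Isobaric: W = nRΔT = (2.39)(8.314)(354) = 7034 J.
ΔU = nCᵥΔT with Cᵥ = 5R/2: ΔU = (2.39)(20.79)(354) = 17585 J.
Q = ΔU + W = 17585 + 7034 = 24619 J.

Q ≈ 24600 J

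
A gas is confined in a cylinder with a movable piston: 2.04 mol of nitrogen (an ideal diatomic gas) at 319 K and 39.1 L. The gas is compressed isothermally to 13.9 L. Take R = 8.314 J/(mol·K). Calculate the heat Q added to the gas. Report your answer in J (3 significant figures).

Q ≈ -5600 J

Isothermal ⇒ ΔU = 0, so Q = W = nRT ln(V₂/V₁).
Q = (2.04)(8.314)(319) ln(13.9/39.1) = 5410 × -1.034 = -5596 J.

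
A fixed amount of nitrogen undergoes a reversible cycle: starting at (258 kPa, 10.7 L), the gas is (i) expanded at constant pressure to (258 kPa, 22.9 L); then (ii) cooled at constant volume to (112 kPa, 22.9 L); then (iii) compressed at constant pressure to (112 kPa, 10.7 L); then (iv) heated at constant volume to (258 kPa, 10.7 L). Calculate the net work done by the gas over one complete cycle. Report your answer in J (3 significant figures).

Constant-volume legs do no work.
W(i) = (258)(22.9 − 10.7) = 3148 J; W(iii) = (112)(10.7 − 22.9) = -1366 J.
W_net = 3148 − 1366 = 1781 J (the clockwise enclosed area).

W_net ≈ 1780 J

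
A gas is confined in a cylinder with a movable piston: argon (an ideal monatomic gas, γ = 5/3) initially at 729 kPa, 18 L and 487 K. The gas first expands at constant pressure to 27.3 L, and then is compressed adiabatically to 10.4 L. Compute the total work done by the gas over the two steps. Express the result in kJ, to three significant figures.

Step 1 (isobaric): W = PΔV = (729 kPa)(27.3 − 18 L) = 6780 J.
After step 1: P = 729 kPa, V = 27.3 L, T = 738.6 K.
Step 2 (adiabatic): W = (P₁V₁ − P₂V₂)/(γ−1) = (19902 − 37871)/0.667 = -26954 J.
W_total = 6780 − 26954 = -20175 J.

W_total ≈ -20.2 kJ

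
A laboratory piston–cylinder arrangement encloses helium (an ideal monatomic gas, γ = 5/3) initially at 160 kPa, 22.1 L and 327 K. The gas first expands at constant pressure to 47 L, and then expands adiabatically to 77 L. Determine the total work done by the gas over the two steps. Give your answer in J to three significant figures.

Step 1 (isobaric): W = PΔV = (160 kPa)(47 − 22.1 L) = 3984 J.
After step 1: P = 160 kPa, V = 47 L, T = 695.4 K.
Step 2 (adiabatic): W = (P₁V₁ − P₂V₂)/(γ−1) = (7520 − 5411)/0.667 = 3163 J.
W_total = 3984 + 3163 = 7147 J.

W_total ≈ 7150 J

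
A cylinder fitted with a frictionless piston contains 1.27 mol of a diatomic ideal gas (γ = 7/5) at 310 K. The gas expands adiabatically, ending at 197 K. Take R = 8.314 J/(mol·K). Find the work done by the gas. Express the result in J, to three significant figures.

Adiabatic ⇒ Q = 0, so W_by = −ΔU = nCᵥ(T₁ − T₂).
Cᵥ = 5R/2 = 20.79 J/(mol·K).
W = (1.27)(20.79)(310 − 197) = 2983 J.

W ≈ 2980 J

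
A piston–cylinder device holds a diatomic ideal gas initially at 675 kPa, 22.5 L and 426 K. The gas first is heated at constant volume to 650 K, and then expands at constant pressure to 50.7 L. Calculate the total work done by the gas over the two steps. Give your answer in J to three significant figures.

Step 1 (isochoric): W = 0 (constant volume).
After step 1: P = 1030 kPa (V unchanged).
Step 2 (isobaric): W = PΔV = (1030 kPa)(50.7 − 22.5 L) = 29044 J.
W_total = 0 + 29044 = 29044 J.

W_total ≈ 29000 J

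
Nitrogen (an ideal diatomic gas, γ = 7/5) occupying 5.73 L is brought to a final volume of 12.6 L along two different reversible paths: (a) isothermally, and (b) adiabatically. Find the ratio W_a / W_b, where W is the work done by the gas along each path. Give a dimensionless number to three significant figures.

Path (a) isothermal: W = P₁V₁ ln(V₂/V₁) → W_a/(P₁V₁) = 0.788.
Path (b) adiabatic: W = P₁V₁(1 − (V₁/V₂)^(γ−1))/(γ−1) → W_b/(P₁V₁) = 0.6759.
W_a / W_b = 0.788 / 0.6759 = 1.166.

W_a / W_b ≈ 1.17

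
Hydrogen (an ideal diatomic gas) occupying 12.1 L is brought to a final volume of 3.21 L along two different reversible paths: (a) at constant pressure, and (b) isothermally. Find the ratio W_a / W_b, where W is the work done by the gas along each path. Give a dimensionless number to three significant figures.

W_a / W_b ≈ 0.554

Path (a) isobaric: W = P₁(V₂ − V₁) → W_a/(P₁V₁) = -0.7347.
Path (b) isothermal: W = P₁V₁ ln(V₂/V₁) → W_b/(P₁V₁) = -1.327.
W_a / W_b = -0.7347 / -1.327 = 0.5537.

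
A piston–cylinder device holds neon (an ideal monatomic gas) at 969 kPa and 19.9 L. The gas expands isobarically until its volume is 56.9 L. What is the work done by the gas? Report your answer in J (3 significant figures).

Isobaric: W = P ΔV.
W = (969 kPa)(56.9 − 19.9 L) = (969)(37) = 35853 J.

W ≈ 35900 J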